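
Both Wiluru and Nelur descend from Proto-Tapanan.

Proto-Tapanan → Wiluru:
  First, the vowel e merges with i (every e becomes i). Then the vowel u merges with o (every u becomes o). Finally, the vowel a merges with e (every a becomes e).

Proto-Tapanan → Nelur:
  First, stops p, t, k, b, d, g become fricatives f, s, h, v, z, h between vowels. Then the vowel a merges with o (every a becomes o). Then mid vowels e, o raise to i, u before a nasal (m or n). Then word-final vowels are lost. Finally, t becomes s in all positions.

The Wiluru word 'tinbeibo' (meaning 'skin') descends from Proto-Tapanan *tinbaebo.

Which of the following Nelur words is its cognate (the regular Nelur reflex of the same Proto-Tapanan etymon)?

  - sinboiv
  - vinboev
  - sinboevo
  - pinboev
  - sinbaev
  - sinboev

Nelur: *tinbaebo
  tinbaebo → tinbaevo   [intervocalic lenition]
  tinbaevo → tinboevo   [vowel merger]
  tinboevo (rule 3 does not apply)
  tinboevo → tinboev   [apocope]
  tinboev → sinboev   [unconditioned shift]
  giving Nelur sinboev.
Among the options, 'sinboev' alone shows every Nelur change applied in order.

sinboev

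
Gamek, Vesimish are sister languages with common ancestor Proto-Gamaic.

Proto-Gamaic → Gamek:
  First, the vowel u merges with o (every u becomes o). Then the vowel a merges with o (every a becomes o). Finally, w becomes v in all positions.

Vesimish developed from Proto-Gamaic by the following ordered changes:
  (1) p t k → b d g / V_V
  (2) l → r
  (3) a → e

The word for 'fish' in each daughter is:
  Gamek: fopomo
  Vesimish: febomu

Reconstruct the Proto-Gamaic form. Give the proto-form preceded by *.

*fapomu

Position 3: Gamek has p, Vesimish has b. Gamek preserves p here (none of its changes turn any other segment into p), so the proto-segment is *p.
Position 2: Gamek has o, Vesimish has e. Taking the neighbouring segments as reconstructed: Gamek o could go back to *a or *o or *u; Vesimish e could go back to *a or *e — the one source consistent with every daughter is *a.
Verify the candidate proto-form against each daughter:
Gamek: *fapomu > fapomo > fopomo  (by vowel merger, vowel merger)
Vesimish: start from *fapomu.
  rule 1 (intervocalic voicing): fapomu → fabomu
  rule 2: no change — fabomu
  rule 3 (vowel merger): fabomu → febomu
  ⇒ Vesimish febomu
No other proto-form is consistent with every reflex, so the reconstruction is *fapomu.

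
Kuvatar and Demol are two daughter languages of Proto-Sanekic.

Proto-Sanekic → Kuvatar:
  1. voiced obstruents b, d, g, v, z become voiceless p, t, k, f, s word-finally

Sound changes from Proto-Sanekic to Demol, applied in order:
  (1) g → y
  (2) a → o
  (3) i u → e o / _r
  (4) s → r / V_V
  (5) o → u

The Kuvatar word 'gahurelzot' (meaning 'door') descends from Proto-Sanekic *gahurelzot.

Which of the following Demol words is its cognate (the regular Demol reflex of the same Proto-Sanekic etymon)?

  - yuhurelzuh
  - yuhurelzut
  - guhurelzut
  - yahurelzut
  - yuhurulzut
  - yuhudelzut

Demol: *gahurelzot
  gahurelzot → yahurelzot   [unconditioned shift]
  yahurelzot → yohurelzot   [vowel merger]
  yohurelzot → yohorelzot   [pre-rhotic lowering]
  yohorelzot (rule 4 does not apply)
  yohorelzot → yuhurelzut   [vowel merger]
  giving Demol yuhurelzut.
The other candidates each miss or misapply at least one Demol change.

yuhurelzut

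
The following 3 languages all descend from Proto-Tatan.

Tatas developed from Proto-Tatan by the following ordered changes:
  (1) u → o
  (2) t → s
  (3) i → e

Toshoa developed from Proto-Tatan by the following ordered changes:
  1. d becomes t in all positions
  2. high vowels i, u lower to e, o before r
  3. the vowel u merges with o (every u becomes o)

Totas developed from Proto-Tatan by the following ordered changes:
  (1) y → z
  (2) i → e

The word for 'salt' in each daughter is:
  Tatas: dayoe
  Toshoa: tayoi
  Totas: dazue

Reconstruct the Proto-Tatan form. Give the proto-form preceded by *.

Position 3: Tatas has y, Toshoa has y, Totas has z. Tatas preserves y here (none of its changes turn any other segment into y), so the proto-segment is *y.
Position 4: Tatas has o, Toshoa has o, Totas has u. Totas preserves u here (none of its changes turn any other segment into u), so the proto-segment is *u.
Verify the candidate proto-form against each daughter:
Tatas: *dayui > dayoi > dayoe  (by vowel merger, vowel merger)
Toshoa: *dayui
  dayui → tayui   [unconditioned shift]
  tayui (rule 2 does not apply)
  tayui → tayoi   [vowel merger]
  giving Toshoa tayoi.
Totas: *dayui
  dayui → dazui   [unconditioned shift]
  dazui → dazue   [vowel merger]
  giving Totas dazue.
No other proto-form is consistent with every reflex, so the reconstruction is *dayui.

*dayui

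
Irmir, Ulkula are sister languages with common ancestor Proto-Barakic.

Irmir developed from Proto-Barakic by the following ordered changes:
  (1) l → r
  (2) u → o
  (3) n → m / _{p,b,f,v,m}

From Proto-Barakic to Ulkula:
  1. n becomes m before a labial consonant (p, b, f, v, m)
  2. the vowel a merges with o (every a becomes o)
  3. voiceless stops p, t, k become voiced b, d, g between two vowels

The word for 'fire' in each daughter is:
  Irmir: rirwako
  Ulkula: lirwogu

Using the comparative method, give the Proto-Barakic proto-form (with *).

Position 1: Irmir has r, Ulkula has l. Ulkula preserves l here (none of its changes turn any other segment into l), so the proto-segment is *l.
Position 6: Irmir has k, Ulkula has g. Irmir preserves k here (none of its changes turn any other segment into k), so the proto-segment is *k.
Verify the candidate proto-form against each daughter:
Irmir: start from *lirwaku.
  rule 1 (unconditioned shift): lirwaku → rirwaku
  rule 2 (vowel merger): rirwaku → rirwako
  rule 3: no change — rirwako
  ⇒ Irmir rirwako
Ulkula: *lirwaku
  lirwaku (rule 1 does not apply)
  lirwaku → lirwoku   [vowel merger]
  lirwoku → lirwogu   [intervocalic voicing]
  giving Ulkula lirwogu.
*lirwaku is the unique common source.

*lirwaku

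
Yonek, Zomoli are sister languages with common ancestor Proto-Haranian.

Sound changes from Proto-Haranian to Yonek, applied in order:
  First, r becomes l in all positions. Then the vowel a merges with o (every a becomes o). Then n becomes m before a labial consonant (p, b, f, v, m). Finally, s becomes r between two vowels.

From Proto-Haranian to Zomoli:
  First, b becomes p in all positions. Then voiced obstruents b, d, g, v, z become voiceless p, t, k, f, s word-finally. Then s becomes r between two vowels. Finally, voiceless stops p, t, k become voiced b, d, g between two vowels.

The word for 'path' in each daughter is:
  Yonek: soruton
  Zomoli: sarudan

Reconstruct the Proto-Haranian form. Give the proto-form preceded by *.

Position 2: Yonek has o, Zomoli has a. Zomoli preserves a here (none of its changes turn any other segment into a), so the proto-segment is *a.
Position 3: Yonek has r, Zomoli has r. In Yonek, r can only continue *s, so the proto-segment is *s.
Position 5: Yonek has t, Zomoli has d. Yonek preserves t here (none of its changes turn any other segment into t), so the proto-segment is *t.
Verify the candidate proto-form against each daughter:
Yonek: *sasutan > sosuton > soruton  (by vowel merger, rhotacism)
Zomoli: *sasutan
  sasutan (rule 1 does not apply)
  sasutan (rule 2 does not apply)
  sasutan → sarutan   [rhotacism]
  sarutan → sarudan   [intervocalic voicing]
  giving Zomoli sarudan.
Only *sasutan yields all of Yonek soruton, Zomoli sarudan.

*sasutan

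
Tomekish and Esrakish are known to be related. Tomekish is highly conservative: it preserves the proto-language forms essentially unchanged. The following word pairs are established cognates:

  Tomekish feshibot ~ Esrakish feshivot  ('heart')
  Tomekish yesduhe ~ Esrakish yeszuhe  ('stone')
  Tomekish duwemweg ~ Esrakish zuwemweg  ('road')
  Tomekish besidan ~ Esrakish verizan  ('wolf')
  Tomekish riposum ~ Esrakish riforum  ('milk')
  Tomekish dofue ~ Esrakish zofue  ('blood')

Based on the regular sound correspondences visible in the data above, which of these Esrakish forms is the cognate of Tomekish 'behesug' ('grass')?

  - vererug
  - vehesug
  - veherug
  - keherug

besidan ~ verizan — Tomekish b corresponds to Esrakish v word-initially before a front vowel.
riposum ~ riforum — Tomekish s corresponds to Esrakish r between vowels (before a back vowel).
Applying these to Tomekish 'behesug':
  behesug → vehesug   (b→v word-initially before a front vowel)
  vehesug → veherug   (s→r between vowels (before a back vowel))
So the Esrakish cognate is 'veherug'.

veherug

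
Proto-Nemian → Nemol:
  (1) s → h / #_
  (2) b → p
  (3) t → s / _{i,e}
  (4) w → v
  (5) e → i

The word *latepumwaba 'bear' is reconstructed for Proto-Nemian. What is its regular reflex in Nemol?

Nemol: *latepumwaba > latepumwapa > lasepumwapa > lasepumvapa > lasipumvapa  (by unconditioned shift, palatalisation, unconditioned shift, vowel merger)

lasipumvapa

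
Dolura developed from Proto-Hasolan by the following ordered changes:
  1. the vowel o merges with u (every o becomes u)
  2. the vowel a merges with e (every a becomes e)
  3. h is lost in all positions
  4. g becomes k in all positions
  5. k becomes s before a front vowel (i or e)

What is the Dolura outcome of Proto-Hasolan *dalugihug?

Dolura: start from *dalugihug.
  rule 1: no change — dalugihug
  rule 2 (vowel merger): dalugihug → delugihug
  rule 3 (h-loss): delugihug → delugiug
  rule 4 (unconditioned shift): delugiug → delukiuk
  rule 5 (palatalisation): delukiuk → delusiuk
  ⇒ Dolura delusiuk

delusiuk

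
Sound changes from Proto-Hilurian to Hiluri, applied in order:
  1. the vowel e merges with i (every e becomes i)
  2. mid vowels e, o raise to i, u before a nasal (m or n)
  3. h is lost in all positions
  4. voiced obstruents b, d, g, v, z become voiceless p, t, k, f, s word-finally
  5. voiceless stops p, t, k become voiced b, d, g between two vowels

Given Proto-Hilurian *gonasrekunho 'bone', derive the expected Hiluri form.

gunasriguno

Hiluri: start from *gonasrekunho.
  rule 1 (vowel merger): gonasrekunho → gonasrikunho
  rule 2 (pre-nasal raising): gonasrikunho → gunasrikunho
  rule 3 (h-loss): gunasrikunho → gunasrikuno
  rule 4: no change — gunasrikuno
  rule 5 (intervocalic voicing): gunasrikuno → gunasriguno
  ⇒ Hiluri gunasriguno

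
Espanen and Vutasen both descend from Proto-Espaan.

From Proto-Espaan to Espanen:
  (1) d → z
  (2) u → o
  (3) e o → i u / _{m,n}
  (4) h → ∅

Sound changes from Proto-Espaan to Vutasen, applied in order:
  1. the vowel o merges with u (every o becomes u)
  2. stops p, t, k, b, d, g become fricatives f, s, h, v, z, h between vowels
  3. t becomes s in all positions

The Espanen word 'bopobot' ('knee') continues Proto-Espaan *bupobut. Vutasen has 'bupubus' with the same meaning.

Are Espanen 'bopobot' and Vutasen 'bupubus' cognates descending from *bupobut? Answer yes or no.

no

Derive the expected Vutasen reflex of *bupobut:
Vutasen: *bupobut
  bupobut → bupubut   [vowel merger]
  bupubut → bufuvut   [intervocalic lenition]
  bufuvut → bufuvus   [unconditioned shift]
  giving Vutasen bufuvus.
The regular Vutasen reflex would be 'bufuvus', but the attested form is 'bupubus'. The correspondence is irregular, so they are not cognates (the Vutasen form has a different source).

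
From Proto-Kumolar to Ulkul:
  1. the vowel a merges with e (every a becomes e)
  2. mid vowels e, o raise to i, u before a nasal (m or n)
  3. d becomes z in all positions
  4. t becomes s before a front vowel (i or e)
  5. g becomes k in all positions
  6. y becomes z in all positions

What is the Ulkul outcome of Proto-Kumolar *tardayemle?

serzezimle

Ulkul: start from *tardayemle.
  rule 1 (vowel merger): tardayemle → terdeyemle
  rule 2 (pre-nasal raising): terdeyemle → terdeyimle
  rule 3 (unconditioned shift): terdeyimle → terzeyimle
  rule 4 (palatalisation): terzeyimle → serzeyimle
  rule 5: no change — serzeyimle
  rule 6 (unconditioned shift): serzeyimle → serzezimle
  ⇒ Ulkul serzezimle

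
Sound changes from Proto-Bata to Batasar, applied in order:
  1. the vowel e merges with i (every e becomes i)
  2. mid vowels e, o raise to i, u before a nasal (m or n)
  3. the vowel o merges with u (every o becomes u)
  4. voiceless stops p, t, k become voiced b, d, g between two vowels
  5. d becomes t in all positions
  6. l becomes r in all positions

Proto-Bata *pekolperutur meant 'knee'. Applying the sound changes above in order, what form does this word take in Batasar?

Batasar: start from *pekolperutur.
  rule 1 (vowel merger): pekolperutur → pikolpirutur
  rule 2: no change — pikolpirutur
  rule 3 (vowel merger): pikolpirutur → pikulpirutur
  rule 4 (intervocalic voicing): pikulpirutur → pigulpirudur
  rule 5 (unconditioned shift): pigulpirudur → pigulpirutur
  rule 6 (unconditioned shift): pigulpirutur → pigurpirutur
  ⇒ Batasar pigurpirutur

pigurpirutur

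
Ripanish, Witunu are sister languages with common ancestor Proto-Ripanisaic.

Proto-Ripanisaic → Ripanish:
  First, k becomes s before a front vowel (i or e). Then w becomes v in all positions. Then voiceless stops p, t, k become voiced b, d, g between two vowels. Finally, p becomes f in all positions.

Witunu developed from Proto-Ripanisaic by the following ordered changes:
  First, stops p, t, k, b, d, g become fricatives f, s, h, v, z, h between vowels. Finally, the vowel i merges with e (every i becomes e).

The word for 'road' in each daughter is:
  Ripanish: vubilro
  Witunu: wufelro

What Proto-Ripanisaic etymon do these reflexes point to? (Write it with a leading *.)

*wupilro

Position 4: Ripanish has i, Witunu has e. Ripanish preserves i here (none of its changes turn any other segment into i), so the proto-segment is *i.
Position 1: Ripanish has v, Witunu has w. Witunu preserves w here (none of its changes turn any other segment into w), so the proto-segment is *w.
Continuing position by position gives *wupilro; check it forward:
Ripanish: *wupilro > vupilro > vubilro  (by unconditioned shift, intervocalic voicing)
Witunu: *wupilro > wufilro > wufelro  (by intervocalic lenition, vowel merger)
No other proto-form is consistent with every reflex, so the reconstruction is *wupilro.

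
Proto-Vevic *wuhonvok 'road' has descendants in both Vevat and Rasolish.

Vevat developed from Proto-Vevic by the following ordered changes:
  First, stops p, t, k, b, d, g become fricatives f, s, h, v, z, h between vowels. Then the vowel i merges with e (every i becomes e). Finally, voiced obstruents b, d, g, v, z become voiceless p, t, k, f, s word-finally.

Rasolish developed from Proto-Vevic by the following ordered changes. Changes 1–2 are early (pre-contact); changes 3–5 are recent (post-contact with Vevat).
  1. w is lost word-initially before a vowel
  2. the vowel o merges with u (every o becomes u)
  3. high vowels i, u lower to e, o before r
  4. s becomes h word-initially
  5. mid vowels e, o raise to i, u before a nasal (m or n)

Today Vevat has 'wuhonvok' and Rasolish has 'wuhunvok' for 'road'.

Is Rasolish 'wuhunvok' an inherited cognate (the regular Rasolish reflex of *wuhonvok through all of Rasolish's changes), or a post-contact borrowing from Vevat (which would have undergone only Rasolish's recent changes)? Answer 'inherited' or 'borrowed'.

If inherited, *wuhonvok would pass through all of Rasolish's changes:
Rasolish: *wuhonvok > uhonvok > uhunvuk  (by glide loss, vowel merger)
If borrowed from Vevat 'wuhonvok' after the early changes, it would undergo only the recent ones:
  rule 3 (pre-rhotic lowering): no change (wuhonvok)
  rule 4 (debuccalisation): no change (wuhonvok)
  rule 5 (pre-nasal raising): wuhonvok → wuhunvok
  ⇒ as a loan: wuhunvok
Rasolish 'wuhunvok' matches the loan outcome 'wuhunvok', not the inherited 'uhunvuk' — it skipped the early Rasolish changes, so it was borrowed from Vevat.

borrowed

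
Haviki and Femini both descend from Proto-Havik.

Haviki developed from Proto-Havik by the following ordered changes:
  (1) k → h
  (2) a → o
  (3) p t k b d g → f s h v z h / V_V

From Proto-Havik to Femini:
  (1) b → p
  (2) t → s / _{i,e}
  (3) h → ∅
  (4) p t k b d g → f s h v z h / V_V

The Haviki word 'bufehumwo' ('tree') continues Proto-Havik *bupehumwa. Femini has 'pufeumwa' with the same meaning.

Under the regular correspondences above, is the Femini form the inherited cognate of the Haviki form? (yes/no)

Derive the expected Femini reflex of *bupehumwa:
Femini: *bupehumwa
  bupehumwa → pupehumwa   [unconditioned shift]
  pupehumwa (rule 2 does not apply)
  pupehumwa → pupeumwa   [h-loss]
  pupeumwa → pufeumwa   [intervocalic lenition]
  giving Femini pufeumwa.
Femini 'pufeumwa' matches the regular reflex exactly, so the pair is cognate.

yes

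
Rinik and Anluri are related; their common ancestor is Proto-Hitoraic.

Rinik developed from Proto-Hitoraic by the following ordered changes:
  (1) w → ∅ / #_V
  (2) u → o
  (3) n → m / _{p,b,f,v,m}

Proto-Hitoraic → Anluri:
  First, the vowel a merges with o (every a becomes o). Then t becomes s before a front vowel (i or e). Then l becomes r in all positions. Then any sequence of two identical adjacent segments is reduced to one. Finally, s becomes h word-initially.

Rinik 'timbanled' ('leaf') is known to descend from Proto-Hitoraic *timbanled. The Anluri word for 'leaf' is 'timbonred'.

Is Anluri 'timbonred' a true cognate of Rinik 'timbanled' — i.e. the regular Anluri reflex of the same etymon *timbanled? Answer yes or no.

no

Derive the expected Anluri reflex of *timbanled:
Anluri: *timbanled
  timbanled → timbonled   [vowel merger]
  timbonled → simbonled   [palatalisation]
  simbonled → simbonred   [unconditioned shift]
  simbonred (rule 4 does not apply)
  simbonred → himbonred   [debuccalisation]
  giving Anluri himbonred.
The regular Anluri reflex would be 'himbonred', but the attested form is 'timbonred'. The correspondence is irregular, so they are not cognates (the Anluri form has a different source).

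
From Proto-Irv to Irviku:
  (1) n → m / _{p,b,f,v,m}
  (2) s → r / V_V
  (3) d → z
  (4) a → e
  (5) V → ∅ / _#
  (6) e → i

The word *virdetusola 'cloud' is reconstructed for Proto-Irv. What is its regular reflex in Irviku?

Irviku: start from *virdetusola.
  rule 1: no change — virdetusola
  rule 2 (rhotacism): virdetusola → virdeturola
  rule 3 (unconditioned shift): virdeturola → virzeturola
  rule 4 (vowel merger): virzeturola → virzeturole
  rule 5 (apocope): virzeturole → virzeturol
  rule 6 (vowel merger): virzeturol → virziturol
  ⇒ Irviku virziturol

virziturol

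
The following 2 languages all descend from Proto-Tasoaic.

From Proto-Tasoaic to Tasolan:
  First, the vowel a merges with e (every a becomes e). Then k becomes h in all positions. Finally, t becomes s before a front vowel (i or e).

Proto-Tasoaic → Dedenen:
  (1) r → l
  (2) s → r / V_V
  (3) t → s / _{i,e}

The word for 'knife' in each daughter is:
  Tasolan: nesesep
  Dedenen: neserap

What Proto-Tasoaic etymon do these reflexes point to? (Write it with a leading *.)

Position 5: Tasolan has s, Dedenen has r. In Dedenen, r can only continue *s, so the proto-segment is *s.
Position 3: Tasolan has s, Dedenen has s. Taking the neighbouring segments as reconstructed: Tasolan s could go back to *t or *s; Dedenen s can only go back to *t — the one source consistent with every daughter is *t.
Position 6: Tasolan has e, Dedenen has a. Dedenen preserves a here (none of its changes turn any other segment into a), so the proto-segment is *a.
Continuing position by position gives *netesap; check it forward:
Tasolan: start from *netesap.
  rule 1 (vowel merger): netesap → netesep
  rule 2: no change — netesep
  rule 3 (palatalisation): netesep → nesesep
  ⇒ Tasolan nesesep
Dedenen: *netesap
  netesap (rule 1 does not apply)
  netesap → neterap   [rhotacism]
  neterap → neserap   [palatalisation]
  giving Dedenen neserap.
Only *netesap yields all of Tasolan nesesep, Dedenen neserap.

*netesap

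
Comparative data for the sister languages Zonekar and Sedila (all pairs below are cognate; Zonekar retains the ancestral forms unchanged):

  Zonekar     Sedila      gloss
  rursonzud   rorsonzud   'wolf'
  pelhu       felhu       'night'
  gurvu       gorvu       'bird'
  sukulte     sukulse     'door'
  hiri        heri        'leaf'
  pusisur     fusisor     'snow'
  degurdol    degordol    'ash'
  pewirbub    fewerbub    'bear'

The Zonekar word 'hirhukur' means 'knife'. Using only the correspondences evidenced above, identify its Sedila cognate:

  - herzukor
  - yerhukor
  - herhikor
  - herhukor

herhukor

hiri ~ heri, pewirbub ~ fewerbub — Zonekar i corresponds to Sedila e after a consonant, before r.
rursonzud ~ rorsonzud, gurvu ~ gorvu — Zonekar u corresponds to Sedila o after a consonant, before r.
Applying these to Zonekar 'hirhukur':
  hirhukur → herhukur   (i→e after a consonant, before r)
  herhukur → herhukor   (u→o after a consonant, before r)
So the Sedila cognate is 'herhukor'.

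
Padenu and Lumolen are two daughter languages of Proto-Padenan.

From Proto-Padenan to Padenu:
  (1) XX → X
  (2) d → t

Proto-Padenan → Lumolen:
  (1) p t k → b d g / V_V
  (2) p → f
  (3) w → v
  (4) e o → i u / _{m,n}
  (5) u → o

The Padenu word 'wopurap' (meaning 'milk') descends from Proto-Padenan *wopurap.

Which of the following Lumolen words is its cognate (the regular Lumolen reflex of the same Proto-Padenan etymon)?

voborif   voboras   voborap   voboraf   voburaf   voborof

Lumolen: *wopurap > woburap > woburaf > voburaf > voboraf  (by intervocalic voicing, unconditioned shift, unconditioned shift, vowel merger)
The other candidates each miss or misapply at least one Lumolen change.

voboraf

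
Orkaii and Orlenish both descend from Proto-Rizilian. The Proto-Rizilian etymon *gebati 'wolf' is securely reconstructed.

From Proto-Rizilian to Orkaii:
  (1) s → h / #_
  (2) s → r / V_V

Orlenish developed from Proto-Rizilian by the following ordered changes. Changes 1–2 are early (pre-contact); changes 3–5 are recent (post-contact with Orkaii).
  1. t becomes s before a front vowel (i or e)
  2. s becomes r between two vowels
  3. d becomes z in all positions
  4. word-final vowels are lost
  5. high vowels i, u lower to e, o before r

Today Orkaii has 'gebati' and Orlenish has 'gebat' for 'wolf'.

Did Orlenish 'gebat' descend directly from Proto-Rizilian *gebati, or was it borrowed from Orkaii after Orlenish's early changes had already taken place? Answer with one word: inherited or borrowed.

If inherited, *gebati would pass through all of Orlenish's changes:
Orlenish: *gebati
  gebati → gebasi   [palatalisation]
  gebasi → gebari   [rhotacism]
  gebari (rule 3 does not apply)
  gebari → gebar   [apocope]
  gebar (rule 5 does not apply)
  giving Orlenish gebar.
If borrowed from Orkaii 'gebati' after the early changes, it would undergo only the recent ones:
  rule 3 (unconditioned shift): no change (gebati)
  rule 4 (apocope): gebati → gebat
  rule 5 (pre-rhotic lowering): no change (gebat)
  ⇒ as a loan: gebat
Orlenish 'gebat' matches the loan outcome 'gebat', not the inherited 'gebar' — it skipped the early Orlenish changes, so it was borrowed from Orkaii.

borrowed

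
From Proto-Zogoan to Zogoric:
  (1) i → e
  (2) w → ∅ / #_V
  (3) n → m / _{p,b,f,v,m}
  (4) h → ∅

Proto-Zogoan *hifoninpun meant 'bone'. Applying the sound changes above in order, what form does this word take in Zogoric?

efonempun

Zogoric: *hifoninpun
  hifoninpun → hefonenpun   [vowel merger]
  hefonenpun (rule 2 does not apply)
  hefonenpun → hefonempun   [nasal place assimilation]
  hefonempun → efonempun   [h-loss]
  giving Zogoric efonempun.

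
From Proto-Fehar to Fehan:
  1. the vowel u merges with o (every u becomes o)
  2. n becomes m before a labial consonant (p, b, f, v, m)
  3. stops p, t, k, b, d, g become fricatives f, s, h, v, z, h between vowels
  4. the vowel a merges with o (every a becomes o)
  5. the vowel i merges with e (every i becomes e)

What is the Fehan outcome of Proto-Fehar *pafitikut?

pofesehot

Fehan: start from *pafitikut.
  rule 1 (vowel merger): pafitikut → pafitikot
  rule 2: no change — pafitikot
  rule 3 (intervocalic lenition): pafitikot → pafisihot
  rule 4 (vowel merger): pafisihot → pofisihot
  rule 5 (vowel merger): pofisihot → pofesehot
  ⇒ Fehan pofesehot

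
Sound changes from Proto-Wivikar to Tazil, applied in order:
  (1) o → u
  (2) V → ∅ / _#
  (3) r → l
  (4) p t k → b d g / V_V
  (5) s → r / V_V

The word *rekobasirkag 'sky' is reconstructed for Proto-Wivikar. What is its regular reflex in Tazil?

legubarilkag

Tazil: *rekobasirkag
  rekobasirkag → rekubasirkag   [vowel merger]
  rekubasirkag (rule 2 does not apply)
  rekubasirkag → lekubasilkag   [unconditioned shift]
  lekubasilkag → legubasilkag   [intervocalic voicing]
  legubasilkag → legubarilkag   [rhotacism]
  giving Tazil legubarilkag.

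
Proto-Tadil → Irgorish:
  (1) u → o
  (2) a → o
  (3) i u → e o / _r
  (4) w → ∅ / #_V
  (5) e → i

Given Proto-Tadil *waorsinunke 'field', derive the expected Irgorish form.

oorsinonki

Irgorish: start from *waorsinunke.
  rule 1 (vowel merger): waorsinunke → waorsinonke
  rule 2 (vowel merger): waorsinonke → woorsinonke
  rule 3: no change — woorsinonke
  rule 4 (glide loss): woorsinonke → oorsinonke
  rule 5 (vowel merger): oorsinonke → oorsinonki
  ⇒ Irgorish oorsinonki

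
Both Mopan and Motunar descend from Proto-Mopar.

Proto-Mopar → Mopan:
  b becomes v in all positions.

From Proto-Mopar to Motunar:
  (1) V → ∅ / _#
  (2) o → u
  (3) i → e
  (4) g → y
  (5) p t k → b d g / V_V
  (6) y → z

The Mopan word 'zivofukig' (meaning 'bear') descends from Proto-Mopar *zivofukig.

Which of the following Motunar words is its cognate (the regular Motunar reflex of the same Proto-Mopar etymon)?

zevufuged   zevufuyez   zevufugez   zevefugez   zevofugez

Motunar: *zivofukig
  zivofukig (rule 1 does not apply)
  zivofukig → zivufukig   [vowel merger]
  zivufukig → zevufukeg   [vowel merger]
  zevufukeg → zevufukey   [unconditioned shift]
  zevufukey → zevufugey   [intervocalic voicing]
  zevufugey → zevufugez   [unconditioned shift]
  giving Motunar zevufugez.
The other candidates each miss or misapply at least one Motunar change.

zevufugez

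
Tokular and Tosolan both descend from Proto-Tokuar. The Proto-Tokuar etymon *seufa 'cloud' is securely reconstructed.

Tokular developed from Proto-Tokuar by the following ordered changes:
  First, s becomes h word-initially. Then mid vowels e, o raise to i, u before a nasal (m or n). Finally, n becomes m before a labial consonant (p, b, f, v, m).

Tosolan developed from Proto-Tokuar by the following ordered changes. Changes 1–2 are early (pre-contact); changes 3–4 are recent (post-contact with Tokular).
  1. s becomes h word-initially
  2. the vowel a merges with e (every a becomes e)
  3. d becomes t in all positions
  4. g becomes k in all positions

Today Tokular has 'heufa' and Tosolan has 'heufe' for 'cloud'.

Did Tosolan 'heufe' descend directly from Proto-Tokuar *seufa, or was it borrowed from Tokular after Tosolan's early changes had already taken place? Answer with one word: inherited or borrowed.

inherited

If inherited, *seufa would pass through all of Tosolan's changes:
Tosolan: *seufa > heufa > heufe  (by debuccalisation, vowel merger)
If borrowed from Tokular 'heufa' after the early changes, it would undergo only the recent ones:
  rule 3 (unconditioned shift): no change (heufa)
  rule 4 (unconditioned shift): no change (heufa)
  ⇒ as a loan: heufa
Tosolan 'heufe' matches the inherited outcome exactly, so it is an inherited cognate, not a loan.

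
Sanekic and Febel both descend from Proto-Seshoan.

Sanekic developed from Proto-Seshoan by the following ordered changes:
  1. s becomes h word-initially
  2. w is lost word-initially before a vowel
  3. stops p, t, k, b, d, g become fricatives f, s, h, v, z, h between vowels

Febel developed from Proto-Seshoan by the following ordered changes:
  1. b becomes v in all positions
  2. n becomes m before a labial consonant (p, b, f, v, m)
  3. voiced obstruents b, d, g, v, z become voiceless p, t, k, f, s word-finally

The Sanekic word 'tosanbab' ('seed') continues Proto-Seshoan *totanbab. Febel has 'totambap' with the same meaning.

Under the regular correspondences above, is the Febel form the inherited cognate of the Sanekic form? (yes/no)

Derive the expected Febel reflex of *totanbab:
Febel: *totanbab > totanvav > totamvav > totamvaf  (by unconditioned shift, nasal place assimilation, final devoicing)
The regular Febel reflex would be 'totamvaf', but the attested form is 'totambap'. The correspondence is irregular, so they are not cognates (the Febel form has a different source).

no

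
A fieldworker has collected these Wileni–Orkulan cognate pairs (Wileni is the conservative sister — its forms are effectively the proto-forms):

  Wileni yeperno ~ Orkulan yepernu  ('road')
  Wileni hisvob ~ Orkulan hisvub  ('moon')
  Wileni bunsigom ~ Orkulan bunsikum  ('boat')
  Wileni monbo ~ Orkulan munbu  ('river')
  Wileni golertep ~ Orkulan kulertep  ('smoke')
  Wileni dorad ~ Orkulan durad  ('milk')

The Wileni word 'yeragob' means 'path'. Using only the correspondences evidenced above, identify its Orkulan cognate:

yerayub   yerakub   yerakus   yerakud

yerakub

bunsigom ~ bunsikum — Wileni g corresponds to Orkulan k between vowels (before a back vowel).
hisvob ~ hisvub — Wileni o corresponds to Orkulan u after a consonant, before a labial obstruent.
Applying these to Wileni 'yeragob':
  yeragob → yerakob   (g→k between vowels (before a back vowel))
  yerakob → yerakub   (o→u after a consonant, before a labial obstruent)
So the Orkulan cognate is 'yerakub'.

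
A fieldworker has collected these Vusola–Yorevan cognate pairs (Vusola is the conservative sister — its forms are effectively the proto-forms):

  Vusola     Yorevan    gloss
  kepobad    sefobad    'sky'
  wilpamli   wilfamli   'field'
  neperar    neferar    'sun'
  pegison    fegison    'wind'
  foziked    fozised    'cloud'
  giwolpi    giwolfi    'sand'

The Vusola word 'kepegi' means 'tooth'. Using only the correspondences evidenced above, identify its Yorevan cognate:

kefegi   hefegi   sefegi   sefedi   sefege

sefegi

kepobad ~ sefobad — Vusola k corresponds to Yorevan s word-initially before a front vowel.
neperar ~ neferar — Vusola p corresponds to Yorevan f between vowels (before a front vowel).
Applying these to Vusola 'kepegi':
  kepegi → sepegi   (k→s word-initially before a front vowel)
  sepegi → sefegi   (p→f between vowels (before a front vowel))
So the Yorevan cognate is 'sefegi'.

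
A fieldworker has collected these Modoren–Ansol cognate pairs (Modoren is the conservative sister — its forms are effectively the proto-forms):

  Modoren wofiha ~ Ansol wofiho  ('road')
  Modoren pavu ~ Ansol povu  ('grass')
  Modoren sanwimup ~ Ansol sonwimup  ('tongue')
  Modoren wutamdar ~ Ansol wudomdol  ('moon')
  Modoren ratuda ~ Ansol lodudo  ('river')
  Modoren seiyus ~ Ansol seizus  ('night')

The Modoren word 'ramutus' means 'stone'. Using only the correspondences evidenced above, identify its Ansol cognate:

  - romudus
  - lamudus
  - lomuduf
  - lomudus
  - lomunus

lomudus

ratuda ~ lodudo — Modoren r corresponds to Ansol l word-initially before a back vowel.
wutamdar ~ wudomdol — Modoren a corresponds to Ansol o after a consonant, before a nasal.
ratuda ~ lodudo — Modoren t corresponds to Ansol d between vowels (before a back vowel).
Applying these to Modoren 'ramutus':
  ramutus → lamutus   (r→l word-initially before a back vowel)
  lamutus → lomutus   (a→o after a consonant, before a nasal)
  lomutus → lomudus   (t→d between vowels (before a back vowel))
So the Ansol cognate is 'lomudus'.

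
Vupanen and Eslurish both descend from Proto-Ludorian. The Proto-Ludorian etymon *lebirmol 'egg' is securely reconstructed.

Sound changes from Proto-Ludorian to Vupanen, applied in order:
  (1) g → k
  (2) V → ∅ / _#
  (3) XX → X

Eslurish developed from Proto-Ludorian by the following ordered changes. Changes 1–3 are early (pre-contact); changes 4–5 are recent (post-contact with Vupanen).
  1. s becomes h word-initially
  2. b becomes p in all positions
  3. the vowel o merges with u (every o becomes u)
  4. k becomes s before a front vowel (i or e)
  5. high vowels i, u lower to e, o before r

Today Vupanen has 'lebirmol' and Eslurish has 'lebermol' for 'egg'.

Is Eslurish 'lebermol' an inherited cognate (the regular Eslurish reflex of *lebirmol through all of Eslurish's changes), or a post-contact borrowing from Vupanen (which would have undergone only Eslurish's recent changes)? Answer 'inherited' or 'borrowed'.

borrowed

If inherited, *lebirmol would pass through all of Eslurish's changes:
Eslurish: *lebirmol
  lebirmol (rule 1 does not apply)
  lebirmol → lepirmol   [unconditioned shift]
  lepirmol → lepirmul   [vowel merger]
  lepirmul (rule 4 does not apply)
  lepirmul → lepermul   [pre-rhotic lowering]
  giving Eslurish lepermul.
If borrowed from Vupanen 'lebirmol' after the early changes, it would undergo only the recent ones:
  rule 4 (palatalisation): no change (lebirmol)
  rule 5 (pre-rhotic lowering): lebirmol → lebermol
  ⇒ as a loan: lebermol
Eslurish 'lebermol' matches the loan outcome 'lebermol', not the inherited 'lepermul' — it skipped the early Eslurish changes, so it was borrowed from Vupanen.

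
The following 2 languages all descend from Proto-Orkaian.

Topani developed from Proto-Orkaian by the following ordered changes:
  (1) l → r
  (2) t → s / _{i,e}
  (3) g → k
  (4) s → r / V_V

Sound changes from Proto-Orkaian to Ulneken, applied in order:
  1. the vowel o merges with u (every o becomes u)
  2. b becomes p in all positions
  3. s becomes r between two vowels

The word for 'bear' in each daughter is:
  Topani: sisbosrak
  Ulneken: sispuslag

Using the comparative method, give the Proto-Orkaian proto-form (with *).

Position 4: Topani has b, Ulneken has p. Topani preserves b here (none of its changes turn any other segment into b), so the proto-segment is *b.
Position 5: Topani has o, Ulneken has u. Topani preserves o here (none of its changes turn any other segment into o), so the proto-segment is *o.
This points to *sisboslag. Verify forward in each daughter:
Topani: *sisboslag > sisbosrag > sisbosrak  (by unconditioned shift, unconditioned shift)
Ulneken: *sisboslag > sisbuslag > sispuslag  (by vowel merger, unconditioned shift)
No other proto-form is consistent with every reflex, so the reconstruction is *sisboslag.

*sisboslag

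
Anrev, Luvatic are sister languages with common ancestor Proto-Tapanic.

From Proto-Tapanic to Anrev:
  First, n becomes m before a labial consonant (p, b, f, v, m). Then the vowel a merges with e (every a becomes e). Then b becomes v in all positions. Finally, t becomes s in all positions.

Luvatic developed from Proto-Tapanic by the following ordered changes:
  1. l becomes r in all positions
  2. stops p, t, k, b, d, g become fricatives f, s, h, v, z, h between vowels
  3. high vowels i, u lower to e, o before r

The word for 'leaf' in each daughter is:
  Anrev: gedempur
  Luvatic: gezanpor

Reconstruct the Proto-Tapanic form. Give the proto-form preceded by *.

*gedanpur

Position 7: Anrev has u, Luvatic has o. Anrev preserves u here (none of its changes turn any other segment into u), so the proto-segment is *u.
Position 4: Anrev has e, Luvatic has a. Luvatic preserves a here (none of its changes turn any other segment into a), so the proto-segment is *a.
Verify the candidate proto-form against each daughter:
Anrev: start from *gedanpur.
  rule 1 (nasal place assimilation): gedanpur → gedampur
  rule 2 (vowel merger): gedampur → gedempur
  rule 3: no change — gedempur
  rule 4: no change — gedempur
  ⇒ Anrev gedempur
Luvatic: *gedanpur > gezanpur > gezanpor  (by intervocalic lenition, pre-rhotic lowering)
Only *gedanpur yields all of Anrev gedempur, Luvatic gezanpor.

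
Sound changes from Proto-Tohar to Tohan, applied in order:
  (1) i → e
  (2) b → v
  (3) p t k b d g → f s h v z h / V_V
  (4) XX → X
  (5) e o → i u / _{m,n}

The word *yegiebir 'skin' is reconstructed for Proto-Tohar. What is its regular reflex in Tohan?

Tohan: start from *yegiebir.
  rule 1 (vowel merger): yegiebir → yegeeber
  rule 2 (unconditioned shift): yegeeber → yegeever
  rule 3 (intervocalic lenition): yegeever → yeheever
  rule 4 (degemination): yeheever → yehever
  rule 5: no change — yehever
  ⇒ Tohan yehever

yehever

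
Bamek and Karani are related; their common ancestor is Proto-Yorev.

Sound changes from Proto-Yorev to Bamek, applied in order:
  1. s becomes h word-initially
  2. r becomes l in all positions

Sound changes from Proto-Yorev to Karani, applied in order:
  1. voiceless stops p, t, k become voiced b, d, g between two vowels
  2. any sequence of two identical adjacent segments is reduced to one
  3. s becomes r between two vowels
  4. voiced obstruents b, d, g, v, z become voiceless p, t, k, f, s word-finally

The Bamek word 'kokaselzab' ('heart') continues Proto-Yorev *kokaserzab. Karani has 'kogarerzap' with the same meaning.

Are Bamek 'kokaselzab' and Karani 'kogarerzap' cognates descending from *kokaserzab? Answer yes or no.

Derive the expected Karani reflex of *kokaserzab:
Karani: *kokaserzab
  kokaserzab → kogaserzab   [intervocalic voicing]
  kogaserzab (rule 2 does not apply)
  kogaserzab → kogarerzab   [rhotacism]
  kogarerzab → kogarerzap   [final devoicing]
  giving Karani kogarerzap.
Karani 'kogarerzap' matches the regular reflex exactly, so the pair is cognate.

yes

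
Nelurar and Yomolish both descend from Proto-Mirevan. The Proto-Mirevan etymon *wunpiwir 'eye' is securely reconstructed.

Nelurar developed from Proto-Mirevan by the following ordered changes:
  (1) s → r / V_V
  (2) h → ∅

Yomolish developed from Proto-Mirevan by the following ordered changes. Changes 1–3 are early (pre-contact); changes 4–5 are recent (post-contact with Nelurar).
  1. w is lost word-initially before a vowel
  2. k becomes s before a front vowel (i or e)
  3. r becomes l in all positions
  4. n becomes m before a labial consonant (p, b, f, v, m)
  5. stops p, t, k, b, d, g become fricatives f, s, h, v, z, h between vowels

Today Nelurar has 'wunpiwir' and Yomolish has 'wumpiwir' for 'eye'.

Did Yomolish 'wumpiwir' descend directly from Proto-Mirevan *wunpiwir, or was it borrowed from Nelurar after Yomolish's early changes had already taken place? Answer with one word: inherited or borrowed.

borrowed

If inherited, *wunpiwir would pass through all of Yomolish's changes:
Yomolish: start from *wunpiwir.
  rule 1 (glide loss): wunpiwir → unpiwir
  rule 2: no change — unpiwir
  rule 3 (unconditioned shift): unpiwir → unpiwil
  rule 4 (nasal place assimilation): unpiwil → umpiwil
  rule 5: no change — umpiwil
  ⇒ Yomolish umpiwil
If borrowed from Nelurar 'wunpiwir' after the early changes, it would undergo only the recent ones:
  rule 4 (nasal place assimilation): wunpiwir → wumpiwir
  rule 5 (intervocalic lenition): no change (wumpiwir)
  ⇒ as a loan: wumpiwir
Yomolish 'wumpiwir' matches the loan outcome 'wumpiwir', not the inherited 'umpiwil' — it skipped the early Yomolish changes, so it was borrowed from Nelurar.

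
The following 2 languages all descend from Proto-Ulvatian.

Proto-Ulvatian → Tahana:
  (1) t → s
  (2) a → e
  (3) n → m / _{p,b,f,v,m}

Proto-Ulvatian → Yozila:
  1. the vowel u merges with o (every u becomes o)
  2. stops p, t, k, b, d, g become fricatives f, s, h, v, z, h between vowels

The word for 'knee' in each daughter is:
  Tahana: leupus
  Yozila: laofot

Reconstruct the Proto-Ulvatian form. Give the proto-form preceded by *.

Position 5: Tahana has u, Yozila has o. Tahana preserves u here (none of its changes turn any other segment into u), so the proto-segment is *u.
Position 6: Tahana has s, Yozila has t. Yozila preserves t here (none of its changes turn any other segment into t), so the proto-segment is *t.
This points to *lauput. Verify forward in each daughter:
Tahana: *lauput > laupus > leupus  (by unconditioned shift, vowel merger)
Yozila: start from *lauput.
  rule 1 (vowel merger): lauput → laopot
  rule 2 (intervocalic lenition): laopot → laofot
  ⇒ Yozila laofot
Only *lauput yields all of Tahana leupus, Yozila laofot.

*lauput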